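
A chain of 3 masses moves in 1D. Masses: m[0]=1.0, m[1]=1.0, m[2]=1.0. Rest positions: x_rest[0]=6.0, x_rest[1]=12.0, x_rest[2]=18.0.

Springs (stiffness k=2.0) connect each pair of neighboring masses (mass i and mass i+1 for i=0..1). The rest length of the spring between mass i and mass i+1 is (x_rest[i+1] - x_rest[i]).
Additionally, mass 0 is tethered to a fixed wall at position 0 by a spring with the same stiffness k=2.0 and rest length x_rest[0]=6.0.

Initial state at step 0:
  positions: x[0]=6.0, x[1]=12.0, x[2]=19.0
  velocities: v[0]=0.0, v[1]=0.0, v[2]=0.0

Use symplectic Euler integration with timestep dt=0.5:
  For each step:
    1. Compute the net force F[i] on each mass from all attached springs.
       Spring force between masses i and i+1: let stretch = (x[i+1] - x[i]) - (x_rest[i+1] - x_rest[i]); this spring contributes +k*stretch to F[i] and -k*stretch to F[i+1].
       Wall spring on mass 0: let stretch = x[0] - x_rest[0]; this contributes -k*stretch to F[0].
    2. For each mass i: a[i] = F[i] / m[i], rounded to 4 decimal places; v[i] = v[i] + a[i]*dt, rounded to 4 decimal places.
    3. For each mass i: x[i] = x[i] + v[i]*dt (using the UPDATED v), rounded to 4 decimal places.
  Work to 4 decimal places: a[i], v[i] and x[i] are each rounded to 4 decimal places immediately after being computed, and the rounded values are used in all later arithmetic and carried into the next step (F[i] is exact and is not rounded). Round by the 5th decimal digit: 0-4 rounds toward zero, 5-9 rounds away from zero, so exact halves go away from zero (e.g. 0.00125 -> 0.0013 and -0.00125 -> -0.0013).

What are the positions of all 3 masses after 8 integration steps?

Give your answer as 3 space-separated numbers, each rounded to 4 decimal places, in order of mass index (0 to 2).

Step 0: x=[6.0000 12.0000 19.0000] v=[0.0000 0.0000 0.0000]
Step 1: x=[6.0000 12.5000 18.5000] v=[0.0000 1.0000 -1.0000]
Step 2: x=[6.2500 12.7500 18.0000] v=[0.5000 0.5000 -1.0000]
Step 3: x=[6.6250 12.3750 17.8750] v=[0.7500 -0.7500 -0.2500]
Step 4: x=[6.5625 11.8750 18.0000] v=[-0.1250 -1.0000 0.2500]
Step 5: x=[5.8750 11.7813 18.0625] v=[-1.3750 -0.1875 0.1250]
Step 6: x=[5.2032 11.8750 17.9844] v=[-1.3437 0.1874 -0.1562]
Step 7: x=[5.2657 11.6875 17.8516] v=[0.1249 -0.3750 -0.2656]
Step 8: x=[5.9062 11.3712 17.6368] v=[1.2810 -0.6327 -0.4297]

Answer: 5.9062 11.3712 17.6368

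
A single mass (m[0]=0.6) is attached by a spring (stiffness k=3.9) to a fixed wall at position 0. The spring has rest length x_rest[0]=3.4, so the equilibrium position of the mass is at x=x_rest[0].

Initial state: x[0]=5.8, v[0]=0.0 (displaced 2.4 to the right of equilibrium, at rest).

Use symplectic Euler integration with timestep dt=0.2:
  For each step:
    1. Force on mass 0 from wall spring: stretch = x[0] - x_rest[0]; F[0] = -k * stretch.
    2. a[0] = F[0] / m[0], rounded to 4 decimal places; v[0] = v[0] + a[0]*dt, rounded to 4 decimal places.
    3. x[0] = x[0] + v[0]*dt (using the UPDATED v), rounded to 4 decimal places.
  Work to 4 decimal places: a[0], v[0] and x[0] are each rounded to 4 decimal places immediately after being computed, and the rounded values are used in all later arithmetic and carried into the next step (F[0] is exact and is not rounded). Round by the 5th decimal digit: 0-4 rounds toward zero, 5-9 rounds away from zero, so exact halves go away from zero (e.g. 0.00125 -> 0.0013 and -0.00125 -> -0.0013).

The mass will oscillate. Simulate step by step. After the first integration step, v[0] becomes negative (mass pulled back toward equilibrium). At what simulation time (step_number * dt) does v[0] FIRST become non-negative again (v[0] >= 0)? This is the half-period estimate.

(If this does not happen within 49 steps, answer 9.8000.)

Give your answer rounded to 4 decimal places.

Answer: 1.4000

Derivation:
Step 0: x=[5.8000] v=[0.0000]
Step 1: x=[5.1760] v=[-3.1200]
Step 2: x=[4.0902] v=[-5.4288]
Step 3: x=[2.8250] v=[-6.3261]
Step 4: x=[1.7093] v=[-5.5786]
Step 5: x=[1.0332] v=[-3.3807]
Step 6: x=[0.9724] v=[-0.3039]
Step 7: x=[1.5428] v=[2.8520]
First v>=0 after going negative at step 7, time=1.4000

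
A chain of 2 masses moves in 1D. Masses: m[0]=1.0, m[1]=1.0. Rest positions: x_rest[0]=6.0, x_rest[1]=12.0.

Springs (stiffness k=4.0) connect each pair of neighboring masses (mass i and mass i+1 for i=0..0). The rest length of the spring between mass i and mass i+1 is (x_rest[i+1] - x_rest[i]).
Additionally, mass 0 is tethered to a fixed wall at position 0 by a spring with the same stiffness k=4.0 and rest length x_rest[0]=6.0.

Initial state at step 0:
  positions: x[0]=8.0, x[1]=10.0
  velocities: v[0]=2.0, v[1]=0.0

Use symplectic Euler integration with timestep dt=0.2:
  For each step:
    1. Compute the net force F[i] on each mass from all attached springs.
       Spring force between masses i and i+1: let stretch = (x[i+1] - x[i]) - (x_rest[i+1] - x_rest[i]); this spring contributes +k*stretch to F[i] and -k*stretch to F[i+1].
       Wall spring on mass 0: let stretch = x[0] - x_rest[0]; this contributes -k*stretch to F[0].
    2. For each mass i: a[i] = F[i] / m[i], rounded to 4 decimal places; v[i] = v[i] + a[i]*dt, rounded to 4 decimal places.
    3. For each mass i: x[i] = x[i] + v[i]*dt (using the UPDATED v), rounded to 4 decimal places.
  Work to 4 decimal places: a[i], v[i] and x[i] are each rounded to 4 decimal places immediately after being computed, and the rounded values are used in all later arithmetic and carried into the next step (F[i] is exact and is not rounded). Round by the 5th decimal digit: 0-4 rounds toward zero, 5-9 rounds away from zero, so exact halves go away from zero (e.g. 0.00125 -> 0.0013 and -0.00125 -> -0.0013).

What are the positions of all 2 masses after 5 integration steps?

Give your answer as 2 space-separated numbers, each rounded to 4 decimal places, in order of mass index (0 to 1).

Step 0: x=[8.0000 10.0000] v=[2.0000 0.0000]
Step 1: x=[7.4400 10.6400] v=[-2.8000 3.2000]
Step 2: x=[6.2016 11.7280] v=[-6.1920 5.4400]
Step 3: x=[4.8552 12.8918] v=[-6.7322 5.8189]
Step 4: x=[4.0178 13.7297] v=[-4.1871 4.1896]
Step 5: x=[4.0914 13.9737] v=[0.3682 1.2201]

Answer: 4.0914 13.9737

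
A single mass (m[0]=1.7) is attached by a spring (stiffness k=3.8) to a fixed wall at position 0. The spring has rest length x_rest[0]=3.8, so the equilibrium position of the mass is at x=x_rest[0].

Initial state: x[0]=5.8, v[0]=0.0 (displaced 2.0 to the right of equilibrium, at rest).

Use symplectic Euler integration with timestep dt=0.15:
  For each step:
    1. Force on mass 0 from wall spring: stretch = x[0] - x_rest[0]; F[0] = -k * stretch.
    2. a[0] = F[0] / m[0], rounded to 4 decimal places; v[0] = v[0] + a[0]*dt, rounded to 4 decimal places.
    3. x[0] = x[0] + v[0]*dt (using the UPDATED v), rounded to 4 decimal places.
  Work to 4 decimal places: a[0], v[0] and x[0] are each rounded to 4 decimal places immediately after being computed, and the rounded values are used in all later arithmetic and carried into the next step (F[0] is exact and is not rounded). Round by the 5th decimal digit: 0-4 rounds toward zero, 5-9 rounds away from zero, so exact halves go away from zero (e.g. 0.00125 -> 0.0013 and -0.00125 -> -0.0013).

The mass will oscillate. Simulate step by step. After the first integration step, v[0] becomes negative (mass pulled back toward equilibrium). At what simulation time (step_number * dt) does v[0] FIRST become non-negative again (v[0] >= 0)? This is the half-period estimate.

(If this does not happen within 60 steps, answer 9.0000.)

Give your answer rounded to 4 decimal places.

Step 0: x=[5.8000] v=[0.0000]
Step 1: x=[5.6994] v=[-0.6706]
Step 2: x=[5.5033] v=[-1.3075]
Step 3: x=[5.2215] v=[-1.8786]
Step 4: x=[4.8682] v=[-2.3552]
Step 5: x=[4.4612] v=[-2.7134]
Step 6: x=[4.0209] v=[-2.9351]
Step 7: x=[3.5695] v=[-3.0092]
Step 8: x=[3.1297] v=[-2.9319]
Step 9: x=[2.7236] v=[-2.7072]
Step 10: x=[2.3717] v=[-2.3463]
Step 11: x=[2.0916] v=[-1.8674]
Step 12: x=[1.8974] v=[-1.2946]
Step 13: x=[1.7989] v=[-0.6567]
Step 14: x=[1.8010] v=[0.0143]
First v>=0 after going negative at step 14, time=2.1000

Answer: 2.1000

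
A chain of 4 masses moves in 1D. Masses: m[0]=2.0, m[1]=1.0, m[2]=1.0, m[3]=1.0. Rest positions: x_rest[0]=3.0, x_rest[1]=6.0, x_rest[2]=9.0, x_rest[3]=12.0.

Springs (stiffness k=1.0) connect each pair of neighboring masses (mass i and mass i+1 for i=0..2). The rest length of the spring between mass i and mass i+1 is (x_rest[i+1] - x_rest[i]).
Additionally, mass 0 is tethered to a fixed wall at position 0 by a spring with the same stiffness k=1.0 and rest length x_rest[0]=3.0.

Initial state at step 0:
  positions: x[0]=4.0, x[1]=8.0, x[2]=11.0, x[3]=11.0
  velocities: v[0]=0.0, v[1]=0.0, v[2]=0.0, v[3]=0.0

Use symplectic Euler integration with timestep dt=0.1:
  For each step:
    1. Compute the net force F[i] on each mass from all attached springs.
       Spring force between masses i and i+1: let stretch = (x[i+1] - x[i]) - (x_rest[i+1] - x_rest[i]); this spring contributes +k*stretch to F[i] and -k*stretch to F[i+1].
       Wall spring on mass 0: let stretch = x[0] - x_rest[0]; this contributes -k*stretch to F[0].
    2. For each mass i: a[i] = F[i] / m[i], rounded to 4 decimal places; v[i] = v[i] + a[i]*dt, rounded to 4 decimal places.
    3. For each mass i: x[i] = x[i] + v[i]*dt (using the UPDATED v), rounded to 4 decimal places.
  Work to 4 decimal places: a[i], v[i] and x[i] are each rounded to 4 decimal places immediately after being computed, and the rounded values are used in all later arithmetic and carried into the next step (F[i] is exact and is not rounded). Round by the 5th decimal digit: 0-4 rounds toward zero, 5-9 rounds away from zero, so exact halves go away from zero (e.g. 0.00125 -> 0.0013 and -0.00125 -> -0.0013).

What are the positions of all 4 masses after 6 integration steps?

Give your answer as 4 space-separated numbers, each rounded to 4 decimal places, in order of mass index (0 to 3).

Step 0: x=[4.0000 8.0000 11.0000 11.0000] v=[0.0000 0.0000 0.0000 0.0000]
Step 1: x=[4.0000 7.9900 10.9700 11.0300] v=[0.0000 -0.1000 -0.3000 0.3000]
Step 2: x=[4.0000 7.9699 10.9108 11.0894] v=[-0.0005 -0.2010 -0.5920 0.5940]
Step 3: x=[3.9998 7.9395 10.8240 11.1770] v=[-0.0020 -0.3039 -0.8682 0.8761]
Step 4: x=[3.9993 7.8986 10.7119 11.2911] v=[-0.0050 -0.4094 -1.1214 1.1408]
Step 5: x=[3.9983 7.8468 10.5774 11.4294] v=[-0.0100 -0.5180 -1.3448 1.3829]
Step 6: x=[3.9966 7.7838 10.4241 11.5892] v=[-0.0175 -0.6298 -1.5327 1.5977]

Answer: 3.9966 7.7838 10.4241 11.5892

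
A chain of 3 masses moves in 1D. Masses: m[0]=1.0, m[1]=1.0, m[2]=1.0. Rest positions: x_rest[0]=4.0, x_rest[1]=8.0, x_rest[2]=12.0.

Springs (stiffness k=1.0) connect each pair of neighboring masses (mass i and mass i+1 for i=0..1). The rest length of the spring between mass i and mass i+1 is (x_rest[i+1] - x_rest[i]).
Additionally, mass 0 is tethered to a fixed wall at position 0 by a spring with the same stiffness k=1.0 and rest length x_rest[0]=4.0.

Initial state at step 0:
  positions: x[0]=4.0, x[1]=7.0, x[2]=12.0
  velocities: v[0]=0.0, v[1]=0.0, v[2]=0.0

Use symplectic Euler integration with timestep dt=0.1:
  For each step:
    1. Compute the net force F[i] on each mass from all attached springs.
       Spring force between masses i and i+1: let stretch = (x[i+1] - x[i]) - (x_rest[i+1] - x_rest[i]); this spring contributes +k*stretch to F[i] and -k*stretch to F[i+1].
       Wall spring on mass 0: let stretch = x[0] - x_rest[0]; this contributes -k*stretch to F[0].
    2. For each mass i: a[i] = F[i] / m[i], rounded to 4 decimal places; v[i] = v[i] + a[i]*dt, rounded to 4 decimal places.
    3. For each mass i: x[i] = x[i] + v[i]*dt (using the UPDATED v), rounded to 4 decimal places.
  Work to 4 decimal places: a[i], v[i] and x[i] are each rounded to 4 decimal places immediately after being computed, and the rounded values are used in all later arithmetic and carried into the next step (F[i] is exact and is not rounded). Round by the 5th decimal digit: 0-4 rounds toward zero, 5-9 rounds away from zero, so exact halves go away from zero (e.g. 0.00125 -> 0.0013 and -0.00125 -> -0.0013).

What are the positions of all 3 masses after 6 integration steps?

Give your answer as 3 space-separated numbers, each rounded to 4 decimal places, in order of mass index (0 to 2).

Answer: 3.8168 7.3796 11.8102

Derivation:
Step 0: x=[4.0000 7.0000 12.0000] v=[0.0000 0.0000 0.0000]
Step 1: x=[3.9900 7.0200 11.9900] v=[-0.1000 0.2000 -0.1000]
Step 2: x=[3.9704 7.0594 11.9703] v=[-0.1960 0.3940 -0.1970]
Step 3: x=[3.9420 7.1170 11.9415] v=[-0.2841 0.5762 -0.2881]
Step 4: x=[3.9059 7.1911 11.9044] v=[-0.3608 0.7412 -0.3706]
Step 5: x=[3.8636 7.2795 11.8602] v=[-0.4229 0.8840 -0.4419]
Step 6: x=[3.8168 7.3796 11.8102] v=[-0.4677 1.0005 -0.5000]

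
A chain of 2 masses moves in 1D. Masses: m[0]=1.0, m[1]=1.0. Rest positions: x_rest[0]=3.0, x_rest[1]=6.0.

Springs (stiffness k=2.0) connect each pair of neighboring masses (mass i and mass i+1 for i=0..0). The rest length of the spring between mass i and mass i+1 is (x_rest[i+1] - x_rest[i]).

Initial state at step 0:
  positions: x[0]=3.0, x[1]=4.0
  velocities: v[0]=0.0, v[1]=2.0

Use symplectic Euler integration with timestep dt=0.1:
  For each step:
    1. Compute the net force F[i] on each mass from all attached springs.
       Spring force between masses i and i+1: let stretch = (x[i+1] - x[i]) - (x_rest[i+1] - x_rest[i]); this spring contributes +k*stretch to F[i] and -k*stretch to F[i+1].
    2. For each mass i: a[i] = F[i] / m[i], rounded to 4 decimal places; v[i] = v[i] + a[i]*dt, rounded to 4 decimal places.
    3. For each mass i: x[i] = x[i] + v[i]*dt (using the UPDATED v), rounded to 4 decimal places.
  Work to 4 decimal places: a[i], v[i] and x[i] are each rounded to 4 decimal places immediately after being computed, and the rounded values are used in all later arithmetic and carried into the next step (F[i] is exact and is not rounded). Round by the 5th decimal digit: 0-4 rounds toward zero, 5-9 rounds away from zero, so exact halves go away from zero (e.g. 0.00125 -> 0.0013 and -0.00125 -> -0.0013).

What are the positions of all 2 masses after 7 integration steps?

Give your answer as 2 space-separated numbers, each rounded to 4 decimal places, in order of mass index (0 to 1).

Step 0: x=[3.0000 4.0000] v=[0.0000 2.0000]
Step 1: x=[2.9600 4.2400] v=[-0.4000 2.4000]
Step 2: x=[2.8856 4.5144] v=[-0.7440 2.7440]
Step 3: x=[2.7838 4.8162] v=[-1.0182 3.0182]
Step 4: x=[2.6626 5.1374] v=[-1.2117 3.2117]
Step 5: x=[2.5309 5.4691] v=[-1.3167 3.3167]
Step 6: x=[2.3980 5.8020] v=[-1.3291 3.3291]
Step 7: x=[2.2732 6.1268] v=[-1.2483 3.2483]

Answer: 2.2732 6.1268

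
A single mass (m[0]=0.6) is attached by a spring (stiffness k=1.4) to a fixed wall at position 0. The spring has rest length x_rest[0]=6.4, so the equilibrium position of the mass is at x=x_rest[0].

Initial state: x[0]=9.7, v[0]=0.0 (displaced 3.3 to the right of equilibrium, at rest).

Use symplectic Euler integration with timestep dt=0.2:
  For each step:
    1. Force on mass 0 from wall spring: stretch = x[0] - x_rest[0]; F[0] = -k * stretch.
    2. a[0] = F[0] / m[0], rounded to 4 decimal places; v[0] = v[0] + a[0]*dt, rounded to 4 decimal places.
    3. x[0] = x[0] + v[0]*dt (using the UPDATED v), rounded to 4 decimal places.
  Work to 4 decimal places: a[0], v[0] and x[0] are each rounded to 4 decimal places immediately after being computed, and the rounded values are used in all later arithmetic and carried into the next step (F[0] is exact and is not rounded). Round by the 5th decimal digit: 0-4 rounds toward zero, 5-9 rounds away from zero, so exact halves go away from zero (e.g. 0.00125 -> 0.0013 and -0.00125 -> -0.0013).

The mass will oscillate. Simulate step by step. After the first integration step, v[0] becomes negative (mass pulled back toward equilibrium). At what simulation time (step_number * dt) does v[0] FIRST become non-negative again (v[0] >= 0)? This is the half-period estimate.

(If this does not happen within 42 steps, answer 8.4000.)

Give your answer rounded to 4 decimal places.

Answer: 2.2000

Derivation:
Step 0: x=[9.7000] v=[0.0000]
Step 1: x=[9.3920] v=[-1.5400]
Step 2: x=[8.8047] v=[-2.9363]
Step 3: x=[7.9930] v=[-4.0585]
Step 4: x=[7.0326] v=[-4.8019]
Step 5: x=[6.0132] v=[-5.0971]
Step 6: x=[5.0299] v=[-4.9166]
Step 7: x=[4.1745] v=[-4.2772]
Step 8: x=[3.5268] v=[-3.2386]
Step 9: x=[3.1472] v=[-1.8978]
Step 10: x=[3.0712] v=[-0.3798]
Step 11: x=[3.3059] v=[1.1736]
First v>=0 after going negative at step 11, time=2.2000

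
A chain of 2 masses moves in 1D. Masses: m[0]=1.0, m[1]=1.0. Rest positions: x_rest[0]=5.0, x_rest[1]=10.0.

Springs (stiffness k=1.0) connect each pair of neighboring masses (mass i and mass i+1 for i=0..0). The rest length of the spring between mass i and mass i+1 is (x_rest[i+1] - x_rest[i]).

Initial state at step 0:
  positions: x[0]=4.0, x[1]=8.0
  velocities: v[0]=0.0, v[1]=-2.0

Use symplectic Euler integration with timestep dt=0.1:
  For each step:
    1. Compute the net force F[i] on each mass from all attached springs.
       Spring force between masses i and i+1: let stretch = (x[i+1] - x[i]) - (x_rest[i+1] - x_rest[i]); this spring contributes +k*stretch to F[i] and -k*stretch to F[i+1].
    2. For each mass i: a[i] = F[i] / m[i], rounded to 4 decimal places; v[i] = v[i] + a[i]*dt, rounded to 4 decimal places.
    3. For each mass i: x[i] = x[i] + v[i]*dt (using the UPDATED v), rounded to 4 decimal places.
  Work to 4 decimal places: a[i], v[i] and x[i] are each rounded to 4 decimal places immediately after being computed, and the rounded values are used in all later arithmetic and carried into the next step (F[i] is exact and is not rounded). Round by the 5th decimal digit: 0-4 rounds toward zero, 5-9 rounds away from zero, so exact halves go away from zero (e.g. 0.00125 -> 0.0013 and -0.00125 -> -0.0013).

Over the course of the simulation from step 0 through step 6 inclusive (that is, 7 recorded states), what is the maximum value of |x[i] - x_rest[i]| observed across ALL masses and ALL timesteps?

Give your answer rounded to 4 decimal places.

Answer: 2.9359

Derivation:
Step 0: x=[4.0000 8.0000] v=[0.0000 -2.0000]
Step 1: x=[3.9900 7.8100] v=[-0.1000 -1.9000]
Step 2: x=[3.9682 7.6318] v=[-0.2180 -1.7820]
Step 3: x=[3.9330 7.4670] v=[-0.3516 -1.6484]
Step 4: x=[3.8832 7.3168] v=[-0.4982 -1.5018]
Step 5: x=[3.8177 7.1823] v=[-0.6548 -1.3452]
Step 6: x=[3.7359 7.0641] v=[-0.8183 -1.1817]
Max displacement = 2.9359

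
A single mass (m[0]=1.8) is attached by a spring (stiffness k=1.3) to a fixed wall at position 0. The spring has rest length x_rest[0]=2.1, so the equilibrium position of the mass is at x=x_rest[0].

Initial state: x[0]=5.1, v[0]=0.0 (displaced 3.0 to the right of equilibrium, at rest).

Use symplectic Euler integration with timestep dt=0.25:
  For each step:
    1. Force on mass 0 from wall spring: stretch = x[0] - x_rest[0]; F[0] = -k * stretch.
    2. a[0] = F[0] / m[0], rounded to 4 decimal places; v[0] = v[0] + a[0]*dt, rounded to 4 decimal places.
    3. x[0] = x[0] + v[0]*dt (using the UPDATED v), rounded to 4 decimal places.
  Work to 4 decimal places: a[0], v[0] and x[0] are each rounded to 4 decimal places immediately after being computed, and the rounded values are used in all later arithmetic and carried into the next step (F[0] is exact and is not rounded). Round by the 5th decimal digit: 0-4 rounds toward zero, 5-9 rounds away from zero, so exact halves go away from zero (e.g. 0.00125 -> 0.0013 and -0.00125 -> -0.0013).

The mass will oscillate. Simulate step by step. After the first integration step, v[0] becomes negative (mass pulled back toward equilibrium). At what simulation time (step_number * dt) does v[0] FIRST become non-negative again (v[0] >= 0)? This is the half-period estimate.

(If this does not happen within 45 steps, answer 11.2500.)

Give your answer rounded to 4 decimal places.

Answer: 3.7500

Derivation:
Step 0: x=[5.1000] v=[0.0000]
Step 1: x=[4.9646] v=[-0.5417]
Step 2: x=[4.6999] v=[-1.0589]
Step 3: x=[4.3178] v=[-1.5283]
Step 4: x=[3.8356] v=[-1.9287]
Step 5: x=[3.2751] v=[-2.2421]
Step 6: x=[2.6615] v=[-2.4543]
Step 7: x=[2.0226] v=[-2.5557]
Step 8: x=[1.3872] v=[-2.5417]
Step 9: x=[0.7840] v=[-2.4130]
Step 10: x=[0.2402] v=[-2.1754]
Step 11: x=[-0.2197] v=[-1.8396]
Step 12: x=[-0.5749] v=[-1.4208]
Step 13: x=[-0.8094] v=[-0.9378]
Step 14: x=[-0.9125] v=[-0.4125]
Step 15: x=[-0.8797] v=[0.1314]
First v>=0 after going negative at step 15, time=3.7500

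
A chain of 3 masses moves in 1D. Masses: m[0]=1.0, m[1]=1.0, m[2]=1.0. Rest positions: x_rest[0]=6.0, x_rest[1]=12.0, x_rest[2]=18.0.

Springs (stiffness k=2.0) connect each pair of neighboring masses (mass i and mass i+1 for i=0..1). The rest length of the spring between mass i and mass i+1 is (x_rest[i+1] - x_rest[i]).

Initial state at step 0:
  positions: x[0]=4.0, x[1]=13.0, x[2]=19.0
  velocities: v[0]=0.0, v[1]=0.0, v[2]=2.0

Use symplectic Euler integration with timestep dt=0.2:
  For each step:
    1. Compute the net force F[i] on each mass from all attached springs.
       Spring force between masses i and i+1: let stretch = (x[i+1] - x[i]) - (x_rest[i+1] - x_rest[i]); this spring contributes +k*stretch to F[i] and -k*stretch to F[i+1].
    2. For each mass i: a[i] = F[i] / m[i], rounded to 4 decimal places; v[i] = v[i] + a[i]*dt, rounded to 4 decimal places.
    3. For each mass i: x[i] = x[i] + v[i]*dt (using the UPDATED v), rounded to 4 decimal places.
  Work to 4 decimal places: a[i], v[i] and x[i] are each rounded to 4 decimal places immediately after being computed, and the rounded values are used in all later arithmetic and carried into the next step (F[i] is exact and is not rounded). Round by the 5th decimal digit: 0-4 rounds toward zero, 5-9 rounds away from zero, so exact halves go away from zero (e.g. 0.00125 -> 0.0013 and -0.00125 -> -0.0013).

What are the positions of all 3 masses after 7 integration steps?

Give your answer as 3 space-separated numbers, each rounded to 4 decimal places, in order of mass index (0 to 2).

Step 0: x=[4.0000 13.0000 19.0000] v=[0.0000 0.0000 2.0000]
Step 1: x=[4.2400 12.7600 19.4000] v=[1.2000 -1.2000 2.0000]
Step 2: x=[4.6816 12.3696 19.7488] v=[2.2080 -1.9520 1.7440]
Step 3: x=[5.2582 11.9545 19.9873] v=[2.8832 -2.0755 1.1923]
Step 4: x=[5.8905 11.6463 20.0631] v=[3.1617 -1.5409 0.3792]
Step 5: x=[6.5033 11.5510 19.9456] v=[3.0640 -0.4765 -0.5875]
Step 6: x=[7.0399 11.7235 19.6365] v=[2.6831 0.8623 -1.5453]
Step 7: x=[7.4712 12.1543 19.1744] v=[2.1565 2.1541 -2.3105]

Answer: 7.4712 12.1543 19.1744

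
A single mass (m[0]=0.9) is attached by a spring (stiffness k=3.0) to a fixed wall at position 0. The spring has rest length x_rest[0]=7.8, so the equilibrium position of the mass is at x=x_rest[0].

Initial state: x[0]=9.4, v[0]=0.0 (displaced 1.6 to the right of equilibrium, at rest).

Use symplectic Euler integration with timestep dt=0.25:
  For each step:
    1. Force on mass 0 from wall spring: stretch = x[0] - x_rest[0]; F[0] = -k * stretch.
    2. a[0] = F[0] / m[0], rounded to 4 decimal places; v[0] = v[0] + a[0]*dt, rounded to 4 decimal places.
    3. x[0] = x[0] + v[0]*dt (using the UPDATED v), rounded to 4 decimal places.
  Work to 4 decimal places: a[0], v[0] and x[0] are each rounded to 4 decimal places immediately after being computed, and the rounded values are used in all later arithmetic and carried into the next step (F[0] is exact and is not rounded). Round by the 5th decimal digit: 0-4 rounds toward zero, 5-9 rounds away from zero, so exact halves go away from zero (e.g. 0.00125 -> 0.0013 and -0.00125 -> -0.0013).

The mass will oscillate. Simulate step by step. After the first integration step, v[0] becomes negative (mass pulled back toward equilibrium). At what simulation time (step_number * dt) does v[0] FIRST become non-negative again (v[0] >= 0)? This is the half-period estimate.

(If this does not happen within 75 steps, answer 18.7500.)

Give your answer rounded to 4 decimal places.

Answer: 1.7500

Derivation:
Step 0: x=[9.4000] v=[0.0000]
Step 1: x=[9.0667] v=[-1.3333]
Step 2: x=[8.4695] v=[-2.3889]
Step 3: x=[7.7328] v=[-2.9468]
Step 4: x=[7.0101] v=[-2.8908]
Step 5: x=[6.4520] v=[-2.2326]
Step 6: x=[6.1747] v=[-1.1093]
Step 7: x=[6.2360] v=[0.2451]
First v>=0 after going negative at step 7, time=1.7500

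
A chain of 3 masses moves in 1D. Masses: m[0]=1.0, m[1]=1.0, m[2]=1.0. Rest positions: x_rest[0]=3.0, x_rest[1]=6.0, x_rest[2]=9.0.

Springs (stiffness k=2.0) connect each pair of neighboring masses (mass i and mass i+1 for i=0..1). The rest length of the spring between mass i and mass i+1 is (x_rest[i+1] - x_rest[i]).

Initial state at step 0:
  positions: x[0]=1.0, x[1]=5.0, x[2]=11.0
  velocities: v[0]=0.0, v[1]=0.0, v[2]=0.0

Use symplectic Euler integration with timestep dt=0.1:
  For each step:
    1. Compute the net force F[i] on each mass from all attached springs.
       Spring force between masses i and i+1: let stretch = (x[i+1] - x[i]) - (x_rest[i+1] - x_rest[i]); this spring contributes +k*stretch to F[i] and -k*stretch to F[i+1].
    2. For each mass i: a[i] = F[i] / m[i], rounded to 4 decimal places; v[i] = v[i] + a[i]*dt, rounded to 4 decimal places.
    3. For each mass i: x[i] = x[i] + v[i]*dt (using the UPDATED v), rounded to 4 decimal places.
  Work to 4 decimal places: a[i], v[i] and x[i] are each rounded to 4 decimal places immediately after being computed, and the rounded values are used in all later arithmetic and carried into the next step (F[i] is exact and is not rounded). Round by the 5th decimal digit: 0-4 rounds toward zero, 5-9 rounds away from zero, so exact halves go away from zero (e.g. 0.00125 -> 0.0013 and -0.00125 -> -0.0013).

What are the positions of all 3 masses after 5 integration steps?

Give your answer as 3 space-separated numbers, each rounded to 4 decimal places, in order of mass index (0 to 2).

Answer: 1.3125 5.5200 10.1676

Derivation:
Step 0: x=[1.0000 5.0000 11.0000] v=[0.0000 0.0000 0.0000]
Step 1: x=[1.0200 5.0400 10.9400] v=[0.2000 0.4000 -0.6000]
Step 2: x=[1.0604 5.1176 10.8220] v=[0.4040 0.7760 -1.1800]
Step 3: x=[1.1219 5.2281 10.6499] v=[0.6154 1.1054 -1.7209]
Step 4: x=[1.2056 5.3650 10.4294] v=[0.8366 1.3685 -2.2053]
Step 5: x=[1.3125 5.5200 10.1676] v=[1.0685 1.5495 -2.6182]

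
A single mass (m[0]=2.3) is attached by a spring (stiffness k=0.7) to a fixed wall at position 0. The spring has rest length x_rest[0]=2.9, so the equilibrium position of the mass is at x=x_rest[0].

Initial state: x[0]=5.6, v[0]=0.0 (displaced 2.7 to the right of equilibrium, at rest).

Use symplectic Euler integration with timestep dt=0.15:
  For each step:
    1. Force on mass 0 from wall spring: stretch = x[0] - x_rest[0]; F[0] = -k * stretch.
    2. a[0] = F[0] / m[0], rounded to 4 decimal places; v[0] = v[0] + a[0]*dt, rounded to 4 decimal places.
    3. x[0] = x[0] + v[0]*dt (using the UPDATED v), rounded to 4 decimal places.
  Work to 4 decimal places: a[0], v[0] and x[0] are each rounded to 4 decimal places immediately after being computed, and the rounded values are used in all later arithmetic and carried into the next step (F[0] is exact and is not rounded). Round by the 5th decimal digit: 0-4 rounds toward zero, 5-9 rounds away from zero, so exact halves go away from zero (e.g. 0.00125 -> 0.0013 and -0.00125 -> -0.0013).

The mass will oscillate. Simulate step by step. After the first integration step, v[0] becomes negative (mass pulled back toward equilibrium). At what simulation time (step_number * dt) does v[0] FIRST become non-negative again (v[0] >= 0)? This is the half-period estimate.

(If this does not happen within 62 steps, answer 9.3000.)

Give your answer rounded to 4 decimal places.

Answer: 5.7000

Derivation:
Step 0: x=[5.6000] v=[0.0000]
Step 1: x=[5.5815] v=[-0.1233]
Step 2: x=[5.5446] v=[-0.2457]
Step 3: x=[5.4896] v=[-0.3664]
Step 4: x=[5.4169] v=[-0.4846]
Step 5: x=[5.3270] v=[-0.5995]
Step 6: x=[5.2205] v=[-0.7103]
Step 7: x=[5.0981] v=[-0.8162]
Step 8: x=[4.9606] v=[-0.9166]
Step 9: x=[4.8090] v=[-1.0107]
Step 10: x=[4.6443] v=[-1.0979]
Step 11: x=[4.4677] v=[-1.1775]
Step 12: x=[4.2803] v=[-1.2491]
Step 13: x=[4.0835] v=[-1.3121]
Step 14: x=[3.8786] v=[-1.3661]
Step 15: x=[3.6670] v=[-1.4108]
Step 16: x=[3.4501] v=[-1.4458]
Step 17: x=[3.2295] v=[-1.4709]
Step 18: x=[3.0066] v=[-1.4859]
Step 19: x=[2.7830] v=[-1.4908]
Step 20: x=[2.5602] v=[-1.4855]
Step 21: x=[2.3397] v=[-1.4700]
Step 22: x=[2.1230] v=[-1.4444]
Step 23: x=[1.9117] v=[-1.4089]
Step 24: x=[1.7071] v=[-1.3638]
Step 25: x=[1.5107] v=[-1.3093]
Step 26: x=[1.3238] v=[-1.2459]
Step 27: x=[1.1477] v=[-1.1739]
Step 28: x=[0.9836] v=[-1.0939]
Step 29: x=[0.8326] v=[-1.0064]
Step 30: x=[0.6958] v=[-0.9120]
Step 31: x=[0.5741] v=[-0.8114]
Step 32: x=[0.4683] v=[-0.7052]
Step 33: x=[0.3792] v=[-0.5942]
Step 34: x=[0.3073] v=[-0.4791]
Step 35: x=[0.2532] v=[-0.3607]
Step 36: x=[0.2172] v=[-0.2399]
Step 37: x=[0.1996] v=[-0.1174]
Step 38: x=[0.2005] v=[0.0059]
First v>=0 after going negative at step 38, time=5.7000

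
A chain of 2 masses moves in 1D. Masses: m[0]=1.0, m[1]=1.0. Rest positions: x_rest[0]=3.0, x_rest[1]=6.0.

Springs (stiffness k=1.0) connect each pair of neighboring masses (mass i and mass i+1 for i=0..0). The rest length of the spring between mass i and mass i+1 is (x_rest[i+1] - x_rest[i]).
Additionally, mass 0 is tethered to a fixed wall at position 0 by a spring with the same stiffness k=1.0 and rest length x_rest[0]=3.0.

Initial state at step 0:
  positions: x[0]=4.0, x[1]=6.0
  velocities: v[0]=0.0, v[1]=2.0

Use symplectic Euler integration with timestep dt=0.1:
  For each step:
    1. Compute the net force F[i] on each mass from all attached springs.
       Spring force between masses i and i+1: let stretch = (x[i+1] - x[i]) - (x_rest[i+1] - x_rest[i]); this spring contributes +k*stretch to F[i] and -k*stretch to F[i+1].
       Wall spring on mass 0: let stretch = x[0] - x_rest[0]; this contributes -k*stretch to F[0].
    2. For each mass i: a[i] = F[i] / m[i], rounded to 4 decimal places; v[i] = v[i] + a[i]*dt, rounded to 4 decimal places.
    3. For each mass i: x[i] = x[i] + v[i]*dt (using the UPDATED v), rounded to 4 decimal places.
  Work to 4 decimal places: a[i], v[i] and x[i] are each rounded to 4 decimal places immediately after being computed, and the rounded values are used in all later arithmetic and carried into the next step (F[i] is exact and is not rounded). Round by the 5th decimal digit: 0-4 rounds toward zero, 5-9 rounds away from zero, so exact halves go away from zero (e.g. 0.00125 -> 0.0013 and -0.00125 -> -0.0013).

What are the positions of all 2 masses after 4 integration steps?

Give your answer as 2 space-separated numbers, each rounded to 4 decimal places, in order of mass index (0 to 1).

Answer: 3.8270 6.8759

Derivation:
Step 0: x=[4.0000 6.0000] v=[0.0000 2.0000]
Step 1: x=[3.9800 6.2100] v=[-0.2000 2.1000]
Step 2: x=[3.9425 6.4277] v=[-0.3750 2.1770]
Step 3: x=[3.8904 6.6506] v=[-0.5207 2.2285]
Step 4: x=[3.8270 6.8759] v=[-0.6337 2.2525]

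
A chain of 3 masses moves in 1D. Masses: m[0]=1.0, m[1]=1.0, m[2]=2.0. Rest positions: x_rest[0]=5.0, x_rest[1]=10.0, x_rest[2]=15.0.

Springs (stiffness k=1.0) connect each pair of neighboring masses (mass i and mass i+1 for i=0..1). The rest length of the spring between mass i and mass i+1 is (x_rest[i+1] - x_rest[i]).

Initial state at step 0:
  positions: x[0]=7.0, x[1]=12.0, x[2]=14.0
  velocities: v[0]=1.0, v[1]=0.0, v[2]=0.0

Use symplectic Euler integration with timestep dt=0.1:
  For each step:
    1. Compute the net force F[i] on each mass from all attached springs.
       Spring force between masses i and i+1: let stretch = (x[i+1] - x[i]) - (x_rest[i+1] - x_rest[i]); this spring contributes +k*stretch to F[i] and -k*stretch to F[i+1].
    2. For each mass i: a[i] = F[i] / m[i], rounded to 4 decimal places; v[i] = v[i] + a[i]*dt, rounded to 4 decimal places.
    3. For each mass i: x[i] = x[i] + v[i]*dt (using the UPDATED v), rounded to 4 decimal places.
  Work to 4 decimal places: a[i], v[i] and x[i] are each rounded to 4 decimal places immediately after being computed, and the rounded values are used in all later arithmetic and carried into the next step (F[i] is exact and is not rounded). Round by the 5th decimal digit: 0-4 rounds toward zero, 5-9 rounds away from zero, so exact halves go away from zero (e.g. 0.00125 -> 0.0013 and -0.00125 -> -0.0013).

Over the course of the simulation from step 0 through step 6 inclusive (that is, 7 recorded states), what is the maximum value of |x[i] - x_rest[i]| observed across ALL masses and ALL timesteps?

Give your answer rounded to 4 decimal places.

Step 0: x=[7.0000 12.0000 14.0000] v=[1.0000 0.0000 0.0000]
Step 1: x=[7.1000 11.9700 14.0150] v=[1.0000 -0.3000 0.1500]
Step 2: x=[7.1987 11.9118 14.0448] v=[0.9870 -0.5825 0.2978]
Step 3: x=[7.2945 11.8278 14.0889] v=[0.9583 -0.8405 0.4412]
Step 4: x=[7.3857 11.7210 14.1467] v=[0.9116 -1.0677 0.5782]
Step 5: x=[7.4702 11.5951 14.2174] v=[0.8451 -1.2587 0.7069]
Step 6: x=[7.5460 11.4542 14.3000] v=[0.7576 -1.4090 0.8258]
Max displacement = 2.5460

Answer: 2.5460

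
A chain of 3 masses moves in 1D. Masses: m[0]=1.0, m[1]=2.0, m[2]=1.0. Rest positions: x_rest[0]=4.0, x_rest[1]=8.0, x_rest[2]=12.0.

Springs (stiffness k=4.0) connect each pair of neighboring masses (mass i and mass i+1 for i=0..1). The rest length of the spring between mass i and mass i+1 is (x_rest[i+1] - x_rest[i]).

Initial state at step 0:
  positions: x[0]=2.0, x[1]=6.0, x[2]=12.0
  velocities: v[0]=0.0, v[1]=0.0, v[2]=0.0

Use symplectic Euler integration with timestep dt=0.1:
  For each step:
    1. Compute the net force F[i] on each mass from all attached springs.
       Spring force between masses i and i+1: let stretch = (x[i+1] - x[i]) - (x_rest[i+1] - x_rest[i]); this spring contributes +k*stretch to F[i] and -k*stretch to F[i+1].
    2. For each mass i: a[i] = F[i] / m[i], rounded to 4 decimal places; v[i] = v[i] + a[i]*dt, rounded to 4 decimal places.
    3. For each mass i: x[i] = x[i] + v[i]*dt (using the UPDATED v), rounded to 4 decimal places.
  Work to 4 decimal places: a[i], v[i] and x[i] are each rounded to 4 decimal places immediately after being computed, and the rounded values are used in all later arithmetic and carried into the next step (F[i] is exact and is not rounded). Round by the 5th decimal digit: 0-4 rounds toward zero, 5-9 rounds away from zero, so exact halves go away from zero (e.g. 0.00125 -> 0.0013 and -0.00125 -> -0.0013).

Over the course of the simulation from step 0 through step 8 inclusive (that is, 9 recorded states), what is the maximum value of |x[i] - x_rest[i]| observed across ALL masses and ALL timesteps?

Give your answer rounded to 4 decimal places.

Step 0: x=[2.0000 6.0000 12.0000] v=[0.0000 0.0000 0.0000]
Step 1: x=[2.0000 6.0400 11.9200] v=[0.0000 0.4000 -0.8000]
Step 2: x=[2.0016 6.1168 11.7648] v=[0.0160 0.7680 -1.5520]
Step 3: x=[2.0078 6.2243 11.5437] v=[0.0621 1.0746 -2.2112]
Step 4: x=[2.0227 6.3538 11.2698] v=[0.1487 1.2952 -2.7390]
Step 5: x=[2.0508 6.4950 10.9593] v=[0.2811 1.4122 -3.1054]
Step 6: x=[2.0967 6.6366 10.6302] v=[0.4588 1.4162 -3.2911]
Step 7: x=[2.1642 6.7673 10.3014] v=[0.6748 1.3069 -3.2885]
Step 8: x=[2.2558 6.8766 9.9912] v=[0.9160 1.0931 -3.1021]
Max displacement = 2.0088

Answer: 2.0088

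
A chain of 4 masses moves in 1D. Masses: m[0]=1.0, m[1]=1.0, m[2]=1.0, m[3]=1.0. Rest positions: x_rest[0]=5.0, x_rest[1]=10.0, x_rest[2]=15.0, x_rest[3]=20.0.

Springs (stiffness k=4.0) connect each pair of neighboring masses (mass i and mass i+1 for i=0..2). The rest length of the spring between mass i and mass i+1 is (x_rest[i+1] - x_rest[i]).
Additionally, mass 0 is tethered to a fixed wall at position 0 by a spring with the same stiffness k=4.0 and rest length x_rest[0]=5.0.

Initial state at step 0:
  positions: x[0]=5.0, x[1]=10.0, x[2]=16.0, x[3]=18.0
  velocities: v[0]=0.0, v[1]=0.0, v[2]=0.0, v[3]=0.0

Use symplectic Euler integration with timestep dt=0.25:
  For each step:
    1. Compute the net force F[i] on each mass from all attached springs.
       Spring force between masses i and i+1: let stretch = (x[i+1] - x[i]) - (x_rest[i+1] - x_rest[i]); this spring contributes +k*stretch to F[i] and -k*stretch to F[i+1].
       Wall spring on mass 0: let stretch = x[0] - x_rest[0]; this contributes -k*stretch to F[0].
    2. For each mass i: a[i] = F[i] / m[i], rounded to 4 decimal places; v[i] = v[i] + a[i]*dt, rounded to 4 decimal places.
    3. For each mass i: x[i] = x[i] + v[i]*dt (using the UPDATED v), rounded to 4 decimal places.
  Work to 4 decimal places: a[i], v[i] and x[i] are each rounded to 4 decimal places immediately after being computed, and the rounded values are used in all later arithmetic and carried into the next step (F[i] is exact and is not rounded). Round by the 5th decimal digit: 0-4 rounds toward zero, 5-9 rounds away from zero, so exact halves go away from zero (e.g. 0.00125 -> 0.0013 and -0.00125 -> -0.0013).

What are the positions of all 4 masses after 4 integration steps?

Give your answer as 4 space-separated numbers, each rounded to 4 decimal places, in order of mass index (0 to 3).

Answer: 5.2227 9.2383 13.6641 20.7969

Derivation:
Step 0: x=[5.0000 10.0000 16.0000 18.0000] v=[0.0000 0.0000 0.0000 0.0000]
Step 1: x=[5.0000 10.2500 15.0000 18.7500] v=[0.0000 1.0000 -4.0000 3.0000]
Step 2: x=[5.0625 10.3750 13.7500 19.8125] v=[0.2500 0.5000 -5.0000 4.2500]
Step 3: x=[5.1875 10.0156 13.1719 20.6094] v=[0.5000 -1.4375 -2.3125 3.1875]
Step 4: x=[5.2227 9.2383 13.6641 20.7969] v=[0.1406 -3.1093 1.9687 0.7500]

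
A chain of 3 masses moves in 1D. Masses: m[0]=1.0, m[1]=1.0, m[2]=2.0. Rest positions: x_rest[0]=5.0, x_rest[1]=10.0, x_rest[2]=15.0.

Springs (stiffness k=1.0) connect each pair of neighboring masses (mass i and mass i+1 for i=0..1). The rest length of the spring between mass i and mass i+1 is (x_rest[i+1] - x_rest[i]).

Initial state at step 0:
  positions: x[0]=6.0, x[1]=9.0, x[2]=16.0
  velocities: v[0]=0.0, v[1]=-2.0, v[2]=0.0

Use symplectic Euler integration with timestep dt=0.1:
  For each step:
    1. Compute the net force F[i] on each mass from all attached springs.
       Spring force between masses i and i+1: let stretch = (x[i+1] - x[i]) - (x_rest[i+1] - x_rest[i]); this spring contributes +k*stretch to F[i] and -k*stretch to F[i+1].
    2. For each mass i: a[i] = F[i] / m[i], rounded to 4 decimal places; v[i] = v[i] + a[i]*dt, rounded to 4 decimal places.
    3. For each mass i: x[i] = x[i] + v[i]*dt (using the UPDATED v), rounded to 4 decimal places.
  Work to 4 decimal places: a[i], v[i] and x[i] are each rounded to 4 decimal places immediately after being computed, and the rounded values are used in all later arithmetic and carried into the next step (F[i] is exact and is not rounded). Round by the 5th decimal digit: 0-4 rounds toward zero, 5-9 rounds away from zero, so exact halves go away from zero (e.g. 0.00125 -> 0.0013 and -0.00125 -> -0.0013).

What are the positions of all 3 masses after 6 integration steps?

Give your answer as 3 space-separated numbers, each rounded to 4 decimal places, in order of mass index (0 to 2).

Step 0: x=[6.0000 9.0000 16.0000] v=[0.0000 -2.0000 0.0000]
Step 1: x=[5.9800 8.8400 15.9900] v=[-0.2000 -1.6000 -0.1000]
Step 2: x=[5.9386 8.7229 15.9693] v=[-0.4140 -1.1710 -0.2075]
Step 3: x=[5.8750 8.6504 15.9373] v=[-0.6356 -0.7248 -0.3198]
Step 4: x=[5.7892 8.6230 15.8939] v=[-0.8581 -0.2737 -0.4342]
Step 5: x=[5.6817 8.6400 15.8391] v=[-1.0747 0.1700 -0.5478]
Step 6: x=[5.5538 8.6994 15.7733] v=[-1.2789 0.5941 -0.6578]

Answer: 5.5538 8.6994 15.7733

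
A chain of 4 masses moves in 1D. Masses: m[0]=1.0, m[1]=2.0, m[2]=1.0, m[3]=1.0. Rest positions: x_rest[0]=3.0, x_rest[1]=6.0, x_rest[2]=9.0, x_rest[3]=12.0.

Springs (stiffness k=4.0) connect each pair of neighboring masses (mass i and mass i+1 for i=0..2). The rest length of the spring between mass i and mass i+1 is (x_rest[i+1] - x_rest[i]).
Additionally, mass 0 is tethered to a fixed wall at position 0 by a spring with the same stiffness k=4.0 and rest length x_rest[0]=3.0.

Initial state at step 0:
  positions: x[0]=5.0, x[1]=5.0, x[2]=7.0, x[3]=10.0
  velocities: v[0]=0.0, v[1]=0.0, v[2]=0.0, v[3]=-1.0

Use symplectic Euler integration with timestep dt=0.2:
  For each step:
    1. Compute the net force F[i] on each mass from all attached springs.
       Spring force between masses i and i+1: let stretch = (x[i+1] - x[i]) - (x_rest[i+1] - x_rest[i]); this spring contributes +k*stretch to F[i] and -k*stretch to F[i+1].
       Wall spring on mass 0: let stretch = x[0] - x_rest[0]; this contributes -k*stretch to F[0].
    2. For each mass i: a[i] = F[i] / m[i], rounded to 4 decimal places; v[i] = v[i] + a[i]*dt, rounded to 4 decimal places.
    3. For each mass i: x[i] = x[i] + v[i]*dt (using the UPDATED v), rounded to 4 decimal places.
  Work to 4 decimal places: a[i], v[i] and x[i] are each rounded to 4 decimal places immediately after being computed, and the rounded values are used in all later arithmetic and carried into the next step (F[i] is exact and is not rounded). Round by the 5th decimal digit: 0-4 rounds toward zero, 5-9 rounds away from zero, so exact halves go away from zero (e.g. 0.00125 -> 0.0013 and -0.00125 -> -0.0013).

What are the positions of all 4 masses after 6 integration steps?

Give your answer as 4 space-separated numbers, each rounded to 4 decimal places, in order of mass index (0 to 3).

Step 0: x=[5.0000 5.0000 7.0000 10.0000] v=[0.0000 0.0000 0.0000 -1.0000]
Step 1: x=[4.2000 5.1600 7.1600 9.8000] v=[-4.0000 0.8000 0.8000 -1.0000]
Step 2: x=[2.8816 5.4032 7.4224 9.6576] v=[-6.5920 1.2160 1.3120 -0.7120]
Step 3: x=[1.5056 5.6062 7.7194 9.6376] v=[-6.8800 1.0150 1.4848 -0.1002]
Step 4: x=[0.5448 5.6502 7.9852 9.7906] v=[-4.8040 0.2200 1.3288 0.7652]
Step 5: x=[0.3137 5.4726 8.1662 10.1348] v=[-1.1555 -0.8882 0.9051 1.7209]
Step 6: x=[0.8578 5.0977 8.2312 10.6440] v=[2.7207 -1.8743 0.3251 2.5460]

Answer: 0.8578 5.0977 8.2312 10.6440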